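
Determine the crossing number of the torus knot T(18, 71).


For a torus knot T(p, q) with gcd(p,q)=1,
the crossing number is min(p*(q-1), q*(p-1)).
p*(q-1) = 18*70 = 1260
q*(p-1) = 71*17 = 1207
min(1260, 1207) = 1207

1207


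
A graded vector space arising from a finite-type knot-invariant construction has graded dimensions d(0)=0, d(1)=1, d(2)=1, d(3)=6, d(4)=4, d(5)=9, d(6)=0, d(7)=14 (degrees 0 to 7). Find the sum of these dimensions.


Total dimension = d(0) + d(1) + ... + d(7)
= 0 + 1 + 1 + 6 + 4 + 9 + 0 + 14
= 35

35


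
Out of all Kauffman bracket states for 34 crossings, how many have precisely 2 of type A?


We choose which 2 of 34 crossings get A-smoothings.
C(34, 2) = 34! / (2! * 32!)
= 561

561


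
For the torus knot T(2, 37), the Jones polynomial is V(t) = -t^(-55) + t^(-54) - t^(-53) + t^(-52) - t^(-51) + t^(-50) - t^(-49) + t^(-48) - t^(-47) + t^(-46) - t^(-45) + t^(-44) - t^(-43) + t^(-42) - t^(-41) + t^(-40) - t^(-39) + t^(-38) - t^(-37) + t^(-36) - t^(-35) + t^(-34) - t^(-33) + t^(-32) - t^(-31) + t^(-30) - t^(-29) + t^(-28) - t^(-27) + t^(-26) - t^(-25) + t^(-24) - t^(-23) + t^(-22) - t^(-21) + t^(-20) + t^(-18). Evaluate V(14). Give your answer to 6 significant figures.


Substituting t = 14 into V(t) = -t^(-55) + t^(-54) - t^(-53) + t^(-52) - t^(-51) + t^(-50) - t^(-49) + t^(-48) - t^(-47) + t^(-46) - t^(-45) + t^(-44) - t^(-43) + t^(-42) - t^(-41) + t^(-40) - t^(-39) + t^(-38) - t^(-37) + t^(-36) - t^(-35) + t^(-34) - t^(-33) + t^(-32) - t^(-31) + t^(-30) - t^(-29) + t^(-28) - t^(-27) + t^(-26) - t^(-25) + t^(-24) - t^(-23) + t^(-22) - t^(-21) + t^(-20) + t^(-18):
  (-)t^(-55) = -9.18244e-64
  (+)t^(-54) = 1.28554e-62
  (-)t^(-53) = -1.79976e-61
  (+)t^(-52) = 2.51966e-60
  (-)t^(-51) = -3.52753e-59
  (+)t^(-50) = 4.93854e-58
  (-)t^(-49) = -6.91395e-57
  (+)t^(-48) = 9.67953e-56
  (-)t^(-47) = -1.35513e-54
  (+)t^(-46) = 1.89719e-53
  (-)t^(-45) = -2.65606e-52
  (+)t^(-44) = 3.71849e-51
  (-)t^(-43) = -5.20588e-50
  (+)t^(-42) = 7.28824e-49
  (-)t^(-41) = -1.02035e-47
  (+)t^(-40) = 1.42849e-46
  (-)t^(-39) = -1.99989e-45
  (+)t^(-38) = 2.79985e-44
  (-)t^(-37) = -3.91979e-43
  (+)t^(-36) = 5.4877e-42
  (-)t^(-35) = -7.68279e-41
  (+)t^(-34) = 1.07559e-39
  (-)t^(-33) = -1.50583e-38
  (+)t^(-32) = 2.10816e-37
  (-)t^(-31) = -2.95142e-36
  (+)t^(-30) = 4.13199e-35
  (-)t^(-29) = -5.78478e-34
  (+)t^(-28) = 8.09869e-33
  (-)t^(-27) = -1.13382e-31
  (+)t^(-26) = 1.58734e-30
  (-)t^(-25) = -2.22228e-29
  (+)t^(-24) = 3.11119e-28
  (-)t^(-23) = -4.35567e-27
  (+)t^(-22) = 6.09794e-26
  (-)t^(-21) = -8.53712e-25
  (+)t^(-20) = 1.1952e-23
  (+)t^(-18) = 2.34258e-21
Sum = (-9.18244e-64) + (1.28554e-62) + (-1.79976e-61) + (2.51966e-60) + (-3.52753e-59) + (4.93854e-58) + (-6.91395e-57) + (9.67953e-56) + (-1.35513e-54) + (1.89719e-53) + (-2.65606e-52) + (3.71849e-51) + (-5.20588e-50) + (7.28824e-49) + (-1.02035e-47) + (1.42849e-46) + (-1.99989e-45) + (2.79985e-44) + (-3.91979e-43) + (5.4877e-42) + (-7.68279e-41) + (1.07559e-39) + (-1.50583e-38) + (2.10816e-37) + (-2.95142e-36) + (4.13199e-35) + (-5.78478e-34) + (8.09869e-33) + (-1.13382e-31) + (1.58734e-30) + (-2.22228e-29) + (3.11119e-28) + (-4.35567e-27) + (6.09794e-26) + (-8.53712e-25) + (1.1952e-23) + (2.34258e-21)
= 2.353740165e-21
Rounded to 6 significant figures: 2.35374e-21

2.35374e-21


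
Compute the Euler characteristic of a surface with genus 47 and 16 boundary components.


chi = 2 - 2g - b
= 2 - 2*47 - 16
= 2 - 94 - 16 = -108

-108


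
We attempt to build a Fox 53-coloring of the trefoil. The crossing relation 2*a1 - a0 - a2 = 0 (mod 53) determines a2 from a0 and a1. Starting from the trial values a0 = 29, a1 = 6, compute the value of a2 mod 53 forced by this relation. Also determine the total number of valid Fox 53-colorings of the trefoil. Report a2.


Step 1: Apply the given crossing relation 2*a1 - a0 - a2 = 0 (mod 53).
  a2 = 2*a1 - a0 mod 53
  a2 = 2*6 - 29 mod 53
  a2 = 12 - 29 mod 53
  a2 = -17 mod 53 = 36
Step 2: The trefoil has determinant 3.
  Number of Fox p-colorings (p prime) is p^2 if p = 3, else p.
  Since 53 does not divide 3, only trivial (constant) colorings exist.
  (So the trial a0 = 29, a1 = 6 with a0 != a1 does NOT extend to a valid coloring of the whole trefoil: the other two crossing relations require 3*(a1 - a0) = 0 (mod 53), which fails.)
  Total colorings = 53
Step 3: a2 = 36, total Fox 53-colorings = 53

36


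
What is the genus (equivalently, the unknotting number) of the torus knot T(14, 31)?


For a torus knot T(p,q), both the unknotting number and genus equal (p-1)(q-1)/2.
= (14-1)(31-1)/2
= 13*30/2
= 390/2 = 195

195


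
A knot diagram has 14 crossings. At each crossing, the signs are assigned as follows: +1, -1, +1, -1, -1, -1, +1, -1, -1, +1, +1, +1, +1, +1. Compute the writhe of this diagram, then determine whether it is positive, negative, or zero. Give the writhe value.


Step 1: Count positive crossings (+1).
Positive crossings: 8
Step 2: Count negative crossings (-1).
Negative crossings: 6
Step 3: Writhe = (positive) - (negative)
w = 8 - 6 = 2
Step 4: |w| = 2, and w is positive

2


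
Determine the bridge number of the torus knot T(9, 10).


The bridge number of T(p,q) is min(p,q).
min(9, 10) = 9

9


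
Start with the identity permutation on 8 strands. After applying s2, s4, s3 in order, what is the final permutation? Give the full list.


Starting with identity [1, 2, 3, 4, 5, 6, 7, 8].
Apply generators in sequence:
  After s2: [1, 3, 2, 4, 5, 6, 7, 8]
  After s4: [1, 3, 2, 5, 4, 6, 7, 8]
  After s3: [1, 3, 5, 2, 4, 6, 7, 8]
Final permutation: [1, 3, 5, 2, 4, 6, 7, 8]

[1, 3, 5, 2, 4, 6, 7, 8]


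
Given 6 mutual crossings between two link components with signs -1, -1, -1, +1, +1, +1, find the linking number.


Step 1: Count positive crossings: 3
Step 2: Count negative crossings: 3
Step 3: Sum of signs = 3 - 3 = 0
Step 4: Linking number = sum/2 = 0/2 = 0

0


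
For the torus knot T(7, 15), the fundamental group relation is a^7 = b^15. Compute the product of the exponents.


The relation is a^7 = b^15.
Product of exponents = 7 * 15
= 105

105


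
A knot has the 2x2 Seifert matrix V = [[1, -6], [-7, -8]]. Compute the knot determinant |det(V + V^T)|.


Step 1: Form V + V^T where V = [[1, -6], [-7, -8]]
  V^T = [[1, -7], [-6, -8]]
  V + V^T = [[2, -13], [-13, -16]]
Step 2: det(V + V^T) = 2*(-16) - (-13)*(-13)
  = -32 - 169 = -201
Step 3: Knot determinant = |det(V + V^T)| = |-201| = 201

201


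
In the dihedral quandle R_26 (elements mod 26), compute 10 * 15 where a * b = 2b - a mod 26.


10 * 15 = 2*15 - 10 mod 26
= 30 - 10 mod 26
= 20 mod 26 = 20

20


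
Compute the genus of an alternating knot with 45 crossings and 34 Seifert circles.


For alternating knots, g = (c - s + 1)/2.
= (45 - 34 + 1)/2
= 12/2 = 6

6


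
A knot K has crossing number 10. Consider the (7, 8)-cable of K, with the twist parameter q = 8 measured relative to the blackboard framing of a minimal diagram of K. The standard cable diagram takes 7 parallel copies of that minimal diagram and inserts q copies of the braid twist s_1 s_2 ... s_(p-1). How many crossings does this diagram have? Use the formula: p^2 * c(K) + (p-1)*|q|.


Step 1: Each of the c(K) crossings of the companion diagram becomes p*p = p^2 crossings among the p parallel strands, and each of the |q| twists s_1 s_2 ... s_(p-1) adds (p-1) crossings.
  Crossings = p^2 * c(K) + (p-1)*|q|
Step 2: = 7^2 * 10 + (7-1)*8
Step 3: = 49*10 + 6*8
Step 4: = 490 + 48 = 538

538


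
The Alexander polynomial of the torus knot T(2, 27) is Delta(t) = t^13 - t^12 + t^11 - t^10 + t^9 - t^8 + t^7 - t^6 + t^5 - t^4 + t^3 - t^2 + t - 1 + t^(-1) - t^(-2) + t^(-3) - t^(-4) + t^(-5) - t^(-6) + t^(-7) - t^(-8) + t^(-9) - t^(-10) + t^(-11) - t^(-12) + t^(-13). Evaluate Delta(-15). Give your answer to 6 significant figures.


Substituting t = -15 into Delta(t) = t^13 - t^12 + t^11 - t^10 + t^9 - t^8 + t^7 - t^6 + t^5 - t^4 + t^3 - t^2 + t - 1 + t^(-1) - t^(-2) + t^(-3) - t^(-4) + t^(-5) - t^(-6) + t^(-7) - t^(-8) + t^(-9) - t^(-10) + t^(-11) - t^(-12) + t^(-13):
Term values: (-1946195068359375) + (-129746337890625) + (-8649755859375) + (-576650390625) + (-38443359375) + (-2562890625) + (-170859375) + (-11390625) + (-759375) + (-50625) + (-3375) + (-225) + (-15) + (-1) + (-0.0666667) + (-0.00444444) + (-0.000296296) + (-1.97531e-05) + (-1.31687e-06) + (-8.77915e-08) + (-5.85277e-09) + (-3.90184e-10) + (-2.60123e-11) + (-1.73415e-12) + (-1.1561e-13) + (-7.70735e-15) + (-5.13823e-16)
Sum = -2.085209002e+15
Rounded to 6 significant figures: -2.08521e+15

-2.08521e+15


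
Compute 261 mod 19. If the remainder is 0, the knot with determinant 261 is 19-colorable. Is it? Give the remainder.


Step 1: A knot is p-colorable if and only if p divides its determinant.
Step 2: Compute 261 mod 19.
261 = 13 * 19 + 14
Step 3: 261 mod 19 = 14
Step 4: The knot is 19-colorable: no

14


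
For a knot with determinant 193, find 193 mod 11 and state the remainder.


Step 1: A knot is p-colorable if and only if p divides its determinant.
Step 2: Compute 193 mod 11.
193 = 17 * 11 + 6
Step 3: 193 mod 11 = 6
Step 4: The knot is 11-colorable: no

6


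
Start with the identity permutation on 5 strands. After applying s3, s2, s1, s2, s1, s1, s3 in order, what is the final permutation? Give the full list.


Starting with identity [1, 2, 3, 4, 5].
Apply generators in sequence:
  After s3: [1, 2, 4, 3, 5]
  After s2: [1, 4, 2, 3, 5]
  After s1: [4, 1, 2, 3, 5]
  After s2: [4, 2, 1, 3, 5]
  After s1: [2, 4, 1, 3, 5]
  After s1: [4, 2, 1, 3, 5]
  After s3: [4, 2, 3, 1, 5]
Final permutation: [4, 2, 3, 1, 5]

[4, 2, 3, 1, 5]


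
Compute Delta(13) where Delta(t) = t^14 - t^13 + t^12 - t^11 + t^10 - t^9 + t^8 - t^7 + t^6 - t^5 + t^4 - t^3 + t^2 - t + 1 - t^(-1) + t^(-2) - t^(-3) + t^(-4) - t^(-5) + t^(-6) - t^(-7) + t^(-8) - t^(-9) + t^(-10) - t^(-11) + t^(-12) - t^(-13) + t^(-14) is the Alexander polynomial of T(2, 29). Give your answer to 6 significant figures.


Substituting t = 13 into Delta(t) = t^14 - t^13 + t^12 - t^11 + t^10 - t^9 + t^8 - t^7 + t^6 - t^5 + t^4 - t^3 + t^2 - t + 1 - t^(-1) + t^(-2) - t^(-3) + t^(-4) - t^(-5) + t^(-6) - t^(-7) + t^(-8) - t^(-9) + t^(-10) - t^(-11) + t^(-12) - t^(-13) + t^(-14):
Term values: (3937376385699289) + (-302875106592253) + (23298085122481) + (-1792160394037) + (137858491849) + (-10604499373) + (815730721) + (-62748517) + (4826809) + (-371293) + (28561) + (-2197) + (169) + (-13) + (1) + (-0.0769231) + (0.00591716) + (-0.000455166) + (3.50128e-05) + (-2.69329e-06) + (2.07176e-07) + (-1.59366e-08) + (1.22589e-09) + (-9.42996e-11) + (7.25382e-12) + (-5.57986e-13) + (4.2922e-14) + (-3.30169e-15) + (2.53976e-16)
Sum = 3.656135215e+15
Rounded to 6 significant figures: 3.65614e+15

3.65614e+15


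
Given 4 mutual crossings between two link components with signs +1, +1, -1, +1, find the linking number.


Step 1: Count positive crossings: 3
Step 2: Count negative crossings: 1
Step 3: Sum of signs = 3 - 1 = 2
Step 4: Linking number = sum/2 = 2/2 = 1

1


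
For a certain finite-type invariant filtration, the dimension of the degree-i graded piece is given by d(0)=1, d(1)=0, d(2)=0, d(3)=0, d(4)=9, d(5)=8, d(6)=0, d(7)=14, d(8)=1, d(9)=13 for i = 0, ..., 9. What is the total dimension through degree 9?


Total dimension = d(0) + d(1) + ... + d(9)
= 1 + 0 + 0 + 0 + 9 + 8 + 0 + 14 + 1 + 13
= 46

46


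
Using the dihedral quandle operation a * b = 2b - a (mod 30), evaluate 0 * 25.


0 * 25 = 2*25 - 0 mod 30
= 50 - 0 mod 30
= 50 mod 30 = 20

20


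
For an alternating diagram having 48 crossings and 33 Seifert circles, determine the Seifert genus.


For alternating knots, g = (c - s + 1)/2.
= (48 - 33 + 1)/2
= 16/2 = 8

8


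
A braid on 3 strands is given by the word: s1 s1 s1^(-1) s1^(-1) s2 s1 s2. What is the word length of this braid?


The word length counts the number of generators (including inverses).
Listing each generator: s1, s1, s1^(-1), s1^(-1), s2, s1, s2
There are 7 generators in this braid word.

7


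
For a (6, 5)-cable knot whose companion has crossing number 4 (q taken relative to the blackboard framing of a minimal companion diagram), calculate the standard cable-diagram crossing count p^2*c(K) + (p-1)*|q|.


Step 1: Each of the c(K) crossings of the companion diagram becomes p*p = p^2 crossings among the p parallel strands, and each of the |q| twists s_1 s_2 ... s_(p-1) adds (p-1) crossings.
  Crossings = p^2 * c(K) + (p-1)*|q|
Step 2: = 6^2 * 4 + (6-1)*5
Step 3: = 36*4 + 5*5
Step 4: = 144 + 25 = 169

169


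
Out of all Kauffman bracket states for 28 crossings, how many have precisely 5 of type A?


We choose which 5 of 28 crossings get A-smoothings.
C(28, 5) = 28! / (5! * 23!)
= 98280

98280


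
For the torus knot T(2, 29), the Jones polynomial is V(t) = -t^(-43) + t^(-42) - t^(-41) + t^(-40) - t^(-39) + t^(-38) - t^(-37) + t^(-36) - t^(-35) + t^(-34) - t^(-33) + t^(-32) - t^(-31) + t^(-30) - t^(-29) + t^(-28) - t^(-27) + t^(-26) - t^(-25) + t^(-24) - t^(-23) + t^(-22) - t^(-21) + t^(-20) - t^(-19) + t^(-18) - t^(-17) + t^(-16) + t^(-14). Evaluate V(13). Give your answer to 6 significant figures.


Substituting t = 13 into V(t) = -t^(-43) + t^(-42) - t^(-41) + t^(-40) - t^(-39) + t^(-38) - t^(-37) + t^(-36) - t^(-35) + t^(-34) - t^(-33) + t^(-32) - t^(-31) + t^(-30) - t^(-29) + t^(-28) - t^(-27) + t^(-26) - t^(-25) + t^(-24) - t^(-23) + t^(-22) - t^(-21) + t^(-20) - t^(-19) + t^(-18) - t^(-17) + t^(-16) + t^(-14):
  (-)t^(-43) = -1.26019e-48
  (+)t^(-42) = 1.63825e-47
  (-)t^(-41) = -2.12972e-46
  (+)t^(-40) = 2.76864e-45
  (-)t^(-39) = -3.59923e-44
  (+)t^(-38) = 4.679e-43
  (-)t^(-37) = -6.08269e-42
  (+)t^(-36) = 7.9075e-41
  (-)t^(-35) = -1.02798e-39
  (+)t^(-34) = 1.33637e-38
  (-)t^(-33) = -1.73728e-37
  (+)t^(-32) = 2.25846e-36
  (-)t^(-31) = -2.936e-35
  (+)t^(-30) = 3.8168e-34
  (-)t^(-29) = -4.96184e-33
  (+)t^(-28) = 6.45039e-32
  (-)t^(-27) = -8.38551e-31
  (+)t^(-26) = 1.09012e-29
  (-)t^(-25) = -1.41715e-28
  (+)t^(-24) = 1.8423e-27
  (-)t^(-23) = -2.39499e-26
  (+)t^(-22) = 3.11348e-25
  (-)t^(-21) = -4.04753e-24
  (+)t^(-20) = 5.26178e-23
  (-)t^(-19) = -6.84032e-22
  (+)t^(-18) = 8.89241e-21
  (-)t^(-17) = -1.15601e-19
  (+)t^(-16) = 1.50282e-18
  (+)t^(-14) = 2.53976e-16
Sum = (-1.26019e-48) + (1.63825e-47) + (-2.12972e-46) + (2.76864e-45) + (-3.59923e-44) + (4.679e-43) + (-6.08269e-42) + (7.9075e-41) + (-1.02798e-39) + (1.33637e-38) + (-1.73728e-37) + (2.25846e-36) + (-2.936e-35) + (3.8168e-34) + (-4.96184e-33) + (6.45039e-32) + (-8.38551e-31) + (1.09012e-29) + (-1.41715e-28) + (1.8423e-27) + (-2.39499e-26) + (3.11348e-25) + (-4.04753e-24) + (5.26178e-23) + (-6.84032e-22) + (8.89241e-21) + (-1.15601e-19) + (1.50282e-18) + (2.53976e-16)
= 2.553717011e-16
Rounded to 6 significant figures: 2.55372e-16

2.55372e-16


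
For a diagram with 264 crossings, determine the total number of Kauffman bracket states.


Each crossing contributes 2 choices (A-smoothing or B-smoothing).
Total states = 2^264 = 29642774844752946028434172162224104410437116074403984394101141506025761187823616

29642774844752946028434172162224104410437116074403984394101141506025761187823616


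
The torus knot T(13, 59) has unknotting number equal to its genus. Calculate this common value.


For a torus knot T(p,q), both the unknotting number and genus equal (p-1)(q-1)/2.
= (13-1)(59-1)/2
= 12*58/2
= 696/2 = 348

348


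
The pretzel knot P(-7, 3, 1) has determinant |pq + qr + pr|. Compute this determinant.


Step 1: Compute pq + qr + pr.
pq = (-7)*3 = -21
qr = 3*1 = 3
pr = (-7)*1 = -7
pq + qr + pr = -21 + 3 + (-7) = -25
Step 2: Take absolute value.
det(P(-7,3,1)) = |-25| = 25

25


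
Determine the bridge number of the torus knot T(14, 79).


The bridge number of T(p,q) is min(p,q).
min(14, 79) = 14

14


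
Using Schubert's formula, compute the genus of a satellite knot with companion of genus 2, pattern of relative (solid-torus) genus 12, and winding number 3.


Schubert: g(satellite) = g_rel(pattern) + |winding| * g(companion),
where g_rel(pattern) is the genus of the pattern relative to the solid torus.
= 12 + 3 * 2
= 12 + 6 = 18

18


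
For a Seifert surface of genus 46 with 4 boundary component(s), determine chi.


chi = 2 - 2g - b
= 2 - 2*46 - 4
= 2 - 92 - 4 = -94

-94


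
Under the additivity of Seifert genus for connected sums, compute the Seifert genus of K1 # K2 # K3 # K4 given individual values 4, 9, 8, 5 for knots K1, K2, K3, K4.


The Seifert genus is additive under connected sum.
Seifert genus(K1 # K2 # K3 # K4) = (4) + (9) + (8) + (5)
= 26

26


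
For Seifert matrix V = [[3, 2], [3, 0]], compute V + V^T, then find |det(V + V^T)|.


Step 1: Form V + V^T where V = [[3, 2], [3, 0]]
  V^T = [[3, 3], [2, 0]]
  V + V^T = [[6, 5], [5, 0]]
Step 2: det(V + V^T) = 6*0 - 5*5
  = 0 - 25 = -25
Step 3: Knot determinant = |det(V + V^T)| = |-25| = 25

25


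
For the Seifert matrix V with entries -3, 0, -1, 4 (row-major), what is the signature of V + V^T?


Step 1: V + V^T = [[-6, -1], [-1, 8]]
Step 2: trace = 2, det = -49
Step 3: Discriminant = 2^2 - 4*(-49) = 200
Step 4: Eigenvalues: 8.07107, -6.07107
Step 5: Signature = (# positive eigenvalues) - (# negative eigenvalues) = 0

0


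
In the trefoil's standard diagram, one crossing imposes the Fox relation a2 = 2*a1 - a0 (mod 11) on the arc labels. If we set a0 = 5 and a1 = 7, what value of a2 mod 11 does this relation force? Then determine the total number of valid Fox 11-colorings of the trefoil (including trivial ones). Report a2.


Step 1: Apply the given crossing relation 2*a1 - a0 - a2 = 0 (mod 11).
  a2 = 2*a1 - a0 mod 11
  a2 = 2*7 - 5 mod 11
  a2 = 14 - 5 mod 11
  a2 = 9 mod 11 = 9
Step 2: The trefoil has determinant 3.
  Number of Fox p-colorings (p prime) is p^2 if p = 3, else p.
  Since 11 does not divide 3, only trivial (constant) colorings exist.
  (So the trial a0 = 5, a1 = 7 with a0 != a1 does NOT extend to a valid coloring of the whole trefoil: the other two crossing relations require 3*(a1 - a0) = 0 (mod 11), which fails.)
  Total colorings = 11
Step 3: a2 = 9, total Fox 11-colorings = 11

9


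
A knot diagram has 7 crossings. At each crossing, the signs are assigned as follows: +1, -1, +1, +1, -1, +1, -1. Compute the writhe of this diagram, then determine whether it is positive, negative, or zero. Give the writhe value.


Step 1: Count positive crossings (+1).
Positive crossings: 4
Step 2: Count negative crossings (-1).
Negative crossings: 3
Step 3: Writhe = (positive) - (negative)
w = 4 - 3 = 1
Step 4: |w| = 1, and w is positive

1


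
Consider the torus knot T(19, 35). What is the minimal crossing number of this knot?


For a torus knot T(p, q) with gcd(p,q)=1,
the crossing number is min(p*(q-1), q*(p-1)).
p*(q-1) = 19*34 = 646
q*(p-1) = 35*18 = 630
min(646, 630) = 630

630


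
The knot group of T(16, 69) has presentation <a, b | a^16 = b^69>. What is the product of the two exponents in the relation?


The relation is a^16 = b^69.
Product of exponents = 16 * 69
= 1104

1104


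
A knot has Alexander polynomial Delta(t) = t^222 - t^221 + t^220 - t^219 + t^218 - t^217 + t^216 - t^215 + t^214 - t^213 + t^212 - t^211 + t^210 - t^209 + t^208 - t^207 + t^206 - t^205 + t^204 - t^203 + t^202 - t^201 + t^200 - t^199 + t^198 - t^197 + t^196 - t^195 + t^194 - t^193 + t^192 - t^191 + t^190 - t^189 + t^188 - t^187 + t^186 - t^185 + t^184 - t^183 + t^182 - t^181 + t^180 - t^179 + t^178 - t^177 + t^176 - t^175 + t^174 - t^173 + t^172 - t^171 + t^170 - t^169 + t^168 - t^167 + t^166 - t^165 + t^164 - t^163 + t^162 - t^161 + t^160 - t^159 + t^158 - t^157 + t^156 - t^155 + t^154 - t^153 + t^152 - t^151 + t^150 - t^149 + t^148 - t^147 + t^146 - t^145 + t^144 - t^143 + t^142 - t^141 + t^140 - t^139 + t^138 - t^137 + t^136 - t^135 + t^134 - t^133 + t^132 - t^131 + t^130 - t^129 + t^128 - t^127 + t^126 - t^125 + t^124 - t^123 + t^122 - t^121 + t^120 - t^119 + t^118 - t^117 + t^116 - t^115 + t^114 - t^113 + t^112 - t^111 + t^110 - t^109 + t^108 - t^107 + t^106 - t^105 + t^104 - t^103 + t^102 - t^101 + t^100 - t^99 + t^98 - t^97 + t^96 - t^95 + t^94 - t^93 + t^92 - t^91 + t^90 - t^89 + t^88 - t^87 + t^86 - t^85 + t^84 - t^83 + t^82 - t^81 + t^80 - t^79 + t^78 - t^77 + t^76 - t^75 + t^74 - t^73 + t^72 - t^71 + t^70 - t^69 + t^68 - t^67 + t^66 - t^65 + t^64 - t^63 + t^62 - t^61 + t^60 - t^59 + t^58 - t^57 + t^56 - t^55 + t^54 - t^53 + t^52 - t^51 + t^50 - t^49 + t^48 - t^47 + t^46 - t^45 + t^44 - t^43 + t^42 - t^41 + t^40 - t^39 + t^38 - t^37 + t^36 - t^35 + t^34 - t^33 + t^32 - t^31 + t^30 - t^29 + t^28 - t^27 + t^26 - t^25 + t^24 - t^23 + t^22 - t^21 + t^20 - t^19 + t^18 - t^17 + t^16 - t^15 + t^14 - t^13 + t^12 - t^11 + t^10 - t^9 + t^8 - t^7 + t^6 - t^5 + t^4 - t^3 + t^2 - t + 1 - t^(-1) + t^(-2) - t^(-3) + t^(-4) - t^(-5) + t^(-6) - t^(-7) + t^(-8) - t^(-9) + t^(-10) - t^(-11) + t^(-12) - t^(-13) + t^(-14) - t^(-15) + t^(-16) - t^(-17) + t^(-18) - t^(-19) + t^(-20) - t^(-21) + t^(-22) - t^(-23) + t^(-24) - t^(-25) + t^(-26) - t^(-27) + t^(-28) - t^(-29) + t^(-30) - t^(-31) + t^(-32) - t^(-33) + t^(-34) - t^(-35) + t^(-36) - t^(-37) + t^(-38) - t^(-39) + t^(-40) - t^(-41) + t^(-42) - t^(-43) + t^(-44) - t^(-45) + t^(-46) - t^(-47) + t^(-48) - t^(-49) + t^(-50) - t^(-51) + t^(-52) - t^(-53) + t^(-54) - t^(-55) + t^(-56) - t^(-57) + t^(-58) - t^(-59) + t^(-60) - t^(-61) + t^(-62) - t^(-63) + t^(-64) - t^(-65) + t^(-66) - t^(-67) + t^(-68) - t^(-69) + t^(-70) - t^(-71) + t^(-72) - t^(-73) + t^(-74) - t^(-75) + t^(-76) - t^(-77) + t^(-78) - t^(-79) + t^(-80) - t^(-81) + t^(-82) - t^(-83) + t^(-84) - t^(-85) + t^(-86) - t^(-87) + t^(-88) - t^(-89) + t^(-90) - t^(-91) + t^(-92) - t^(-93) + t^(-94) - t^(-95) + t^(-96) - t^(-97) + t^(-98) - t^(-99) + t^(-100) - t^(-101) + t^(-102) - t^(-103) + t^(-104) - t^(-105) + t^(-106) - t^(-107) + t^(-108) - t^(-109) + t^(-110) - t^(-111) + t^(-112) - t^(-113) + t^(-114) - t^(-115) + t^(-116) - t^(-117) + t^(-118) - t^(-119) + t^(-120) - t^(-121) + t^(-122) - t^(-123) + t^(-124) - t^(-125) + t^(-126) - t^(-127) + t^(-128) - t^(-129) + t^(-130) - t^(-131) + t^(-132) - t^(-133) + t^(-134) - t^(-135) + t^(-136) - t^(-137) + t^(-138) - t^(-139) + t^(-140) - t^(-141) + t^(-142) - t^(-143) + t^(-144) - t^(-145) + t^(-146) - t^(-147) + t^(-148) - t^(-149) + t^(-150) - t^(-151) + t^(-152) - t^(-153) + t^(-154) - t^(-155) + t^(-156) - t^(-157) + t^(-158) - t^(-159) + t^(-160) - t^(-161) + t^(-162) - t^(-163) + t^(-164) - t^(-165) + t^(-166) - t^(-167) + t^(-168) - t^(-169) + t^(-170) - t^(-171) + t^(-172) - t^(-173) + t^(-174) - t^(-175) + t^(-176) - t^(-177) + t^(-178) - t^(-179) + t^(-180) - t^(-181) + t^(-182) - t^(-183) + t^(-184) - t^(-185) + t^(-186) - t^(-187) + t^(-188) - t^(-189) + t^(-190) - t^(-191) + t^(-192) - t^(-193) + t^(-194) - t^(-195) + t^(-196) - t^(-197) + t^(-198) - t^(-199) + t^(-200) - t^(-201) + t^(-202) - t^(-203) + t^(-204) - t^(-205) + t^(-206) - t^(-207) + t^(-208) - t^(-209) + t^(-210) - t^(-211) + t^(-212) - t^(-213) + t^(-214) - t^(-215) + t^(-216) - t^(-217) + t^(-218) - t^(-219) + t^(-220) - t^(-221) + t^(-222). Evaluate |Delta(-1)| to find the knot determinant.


Step 1: The polynomial has 445 terms with alternating signs, exponents from 222 down to -222.
Step 2: Substitute t = -1. The i-th term has coefficient (-1)^i and exponent (m-i),
  so its value is (-1)^i * (-1)^(m-i) = (-1)^m = 1 for every i.
Step 3: All 445 terms equal 1, so Delta(-1) = 445 * (1) = 445
Step 4: |Delta(-1)| = 445

445


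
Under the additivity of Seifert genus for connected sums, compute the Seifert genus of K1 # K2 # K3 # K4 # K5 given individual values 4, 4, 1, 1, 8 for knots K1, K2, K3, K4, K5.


The Seifert genus is additive under connected sum.
Seifert genus(K1 # K2 # K3 # K4 # K5) = (4) + (4) + (1) + (1) + (8)
= 18

18


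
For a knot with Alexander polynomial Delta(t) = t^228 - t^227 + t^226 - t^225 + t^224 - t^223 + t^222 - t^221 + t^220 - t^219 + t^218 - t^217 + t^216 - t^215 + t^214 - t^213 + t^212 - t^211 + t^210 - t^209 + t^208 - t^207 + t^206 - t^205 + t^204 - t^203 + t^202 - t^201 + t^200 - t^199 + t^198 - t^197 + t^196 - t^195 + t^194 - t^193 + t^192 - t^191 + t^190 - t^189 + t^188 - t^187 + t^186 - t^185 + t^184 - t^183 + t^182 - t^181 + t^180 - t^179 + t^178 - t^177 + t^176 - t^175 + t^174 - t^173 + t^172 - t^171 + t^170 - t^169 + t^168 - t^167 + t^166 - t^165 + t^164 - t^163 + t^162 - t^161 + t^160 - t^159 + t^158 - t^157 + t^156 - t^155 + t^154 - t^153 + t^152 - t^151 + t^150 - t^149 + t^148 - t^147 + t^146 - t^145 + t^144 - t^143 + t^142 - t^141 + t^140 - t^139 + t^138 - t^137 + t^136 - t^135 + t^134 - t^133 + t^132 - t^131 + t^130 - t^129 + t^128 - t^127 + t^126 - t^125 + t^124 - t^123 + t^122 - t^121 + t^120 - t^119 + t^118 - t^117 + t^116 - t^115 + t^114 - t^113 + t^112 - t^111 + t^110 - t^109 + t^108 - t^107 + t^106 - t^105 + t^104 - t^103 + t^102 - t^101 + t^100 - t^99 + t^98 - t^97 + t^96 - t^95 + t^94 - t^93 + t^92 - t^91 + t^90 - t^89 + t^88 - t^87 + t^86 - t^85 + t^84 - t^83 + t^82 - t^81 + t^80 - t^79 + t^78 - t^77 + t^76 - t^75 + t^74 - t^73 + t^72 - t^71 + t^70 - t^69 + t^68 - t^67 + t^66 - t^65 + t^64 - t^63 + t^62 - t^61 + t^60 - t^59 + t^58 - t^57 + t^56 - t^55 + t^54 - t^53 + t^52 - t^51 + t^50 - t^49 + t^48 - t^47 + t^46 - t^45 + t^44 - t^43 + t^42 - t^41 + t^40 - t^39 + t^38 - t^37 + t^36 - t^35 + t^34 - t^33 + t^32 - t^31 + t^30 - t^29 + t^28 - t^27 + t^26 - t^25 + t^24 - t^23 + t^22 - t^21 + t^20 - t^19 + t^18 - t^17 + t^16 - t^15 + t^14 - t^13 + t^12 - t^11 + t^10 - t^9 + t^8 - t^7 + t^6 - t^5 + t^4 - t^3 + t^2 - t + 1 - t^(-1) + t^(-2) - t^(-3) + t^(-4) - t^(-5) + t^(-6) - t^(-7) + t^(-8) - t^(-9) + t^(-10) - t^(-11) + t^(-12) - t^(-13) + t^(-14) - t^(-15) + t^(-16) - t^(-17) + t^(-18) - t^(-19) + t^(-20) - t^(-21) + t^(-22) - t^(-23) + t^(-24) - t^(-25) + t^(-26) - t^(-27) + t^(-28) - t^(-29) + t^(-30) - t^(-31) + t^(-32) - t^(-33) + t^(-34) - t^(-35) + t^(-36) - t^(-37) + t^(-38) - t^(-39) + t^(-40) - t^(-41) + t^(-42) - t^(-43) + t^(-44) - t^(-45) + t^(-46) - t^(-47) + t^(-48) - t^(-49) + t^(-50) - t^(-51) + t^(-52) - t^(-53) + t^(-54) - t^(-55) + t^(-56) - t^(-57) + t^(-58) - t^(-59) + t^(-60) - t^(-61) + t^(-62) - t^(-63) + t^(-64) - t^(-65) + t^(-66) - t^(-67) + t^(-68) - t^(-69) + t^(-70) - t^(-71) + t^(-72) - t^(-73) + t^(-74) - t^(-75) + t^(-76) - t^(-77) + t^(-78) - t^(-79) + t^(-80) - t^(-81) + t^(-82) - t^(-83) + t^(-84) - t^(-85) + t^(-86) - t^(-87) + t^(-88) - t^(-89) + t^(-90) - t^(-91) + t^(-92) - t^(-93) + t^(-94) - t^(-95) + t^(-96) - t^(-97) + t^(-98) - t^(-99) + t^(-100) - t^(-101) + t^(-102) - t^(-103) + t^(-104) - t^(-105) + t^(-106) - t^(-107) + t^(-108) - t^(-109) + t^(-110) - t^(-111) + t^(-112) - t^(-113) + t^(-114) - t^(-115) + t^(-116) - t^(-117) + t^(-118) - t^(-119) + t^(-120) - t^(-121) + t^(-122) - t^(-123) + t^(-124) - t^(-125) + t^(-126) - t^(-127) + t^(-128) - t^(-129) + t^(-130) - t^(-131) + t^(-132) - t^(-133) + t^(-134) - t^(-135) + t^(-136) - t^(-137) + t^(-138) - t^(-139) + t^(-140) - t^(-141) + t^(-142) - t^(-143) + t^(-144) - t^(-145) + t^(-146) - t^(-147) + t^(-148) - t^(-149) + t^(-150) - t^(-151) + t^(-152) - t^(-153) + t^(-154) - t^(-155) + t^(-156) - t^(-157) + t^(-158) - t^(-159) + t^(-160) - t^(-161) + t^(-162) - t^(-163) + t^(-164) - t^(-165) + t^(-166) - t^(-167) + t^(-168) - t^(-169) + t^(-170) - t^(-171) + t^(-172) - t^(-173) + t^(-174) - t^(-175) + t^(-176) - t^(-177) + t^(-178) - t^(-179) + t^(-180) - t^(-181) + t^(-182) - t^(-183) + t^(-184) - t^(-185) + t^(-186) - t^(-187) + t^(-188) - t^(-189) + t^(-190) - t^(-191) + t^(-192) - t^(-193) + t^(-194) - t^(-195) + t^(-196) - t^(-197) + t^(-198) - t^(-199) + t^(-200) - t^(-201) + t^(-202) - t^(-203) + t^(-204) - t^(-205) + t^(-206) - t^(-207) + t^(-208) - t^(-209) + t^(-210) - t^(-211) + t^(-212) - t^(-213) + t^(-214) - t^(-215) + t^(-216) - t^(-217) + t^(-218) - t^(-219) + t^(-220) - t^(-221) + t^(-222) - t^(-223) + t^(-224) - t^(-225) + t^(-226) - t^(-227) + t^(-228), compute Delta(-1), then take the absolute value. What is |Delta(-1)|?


Step 1: The polynomial has 457 terms with alternating signs, exponents from 228 down to -228.
Step 2: Substitute t = -1. The i-th term has coefficient (-1)^i and exponent (m-i),
  so its value is (-1)^i * (-1)^(m-i) = (-1)^m = 1 for every i.
Step 3: All 457 terms equal 1, so Delta(-1) = 457 * (1) = 457
Step 4: |Delta(-1)| = 457

457


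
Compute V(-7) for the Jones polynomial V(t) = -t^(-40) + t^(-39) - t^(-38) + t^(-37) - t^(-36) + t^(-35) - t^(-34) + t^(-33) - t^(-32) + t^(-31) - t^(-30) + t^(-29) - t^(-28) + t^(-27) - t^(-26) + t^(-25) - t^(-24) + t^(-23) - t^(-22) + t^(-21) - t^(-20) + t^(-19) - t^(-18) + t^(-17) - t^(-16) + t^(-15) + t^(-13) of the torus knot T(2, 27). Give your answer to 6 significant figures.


Substituting t = -7 into V(t) = -t^(-40) + t^(-39) - t^(-38) + t^(-37) - t^(-36) + t^(-35) - t^(-34) + t^(-33) - t^(-32) + t^(-31) - t^(-30) + t^(-29) - t^(-28) + t^(-27) - t^(-26) + t^(-25) - t^(-24) + t^(-23) - t^(-22) + t^(-21) - t^(-20) + t^(-19) - t^(-18) + t^(-17) - t^(-16) + t^(-15) + t^(-13):
  (-)t^(-40) = -1.57065e-34
  (+)t^(-39) = -1.09945e-33
  (-)t^(-38) = -7.69617e-33
  (+)t^(-37) = -5.38732e-32
  (-)t^(-36) = -3.77112e-31
  (+)t^(-35) = -2.63979e-30
  (-)t^(-34) = -1.84785e-29
  (+)t^(-33) = -1.29349e-28
  (-)t^(-32) = -9.05446e-28
  (+)t^(-31) = -6.33812e-27
  (-)t^(-30) = -4.43669e-26
  (+)t^(-29) = -3.10568e-25
  (-)t^(-28) = -2.17398e-24
  (+)t^(-27) = -1.52178e-23
  (-)t^(-26) = -1.06525e-22
  (+)t^(-25) = -7.45674e-22
  (-)t^(-24) = -5.21972e-21
  (+)t^(-23) = -3.6538e-20
  (-)t^(-22) = -2.55766e-19
  (+)t^(-21) = -1.79036e-18
  (-)t^(-20) = -1.25325e-17
  (+)t^(-19) = -8.77278e-17
  (-)t^(-18) = -6.14095e-16
  (+)t^(-17) = -4.29866e-15
  (-)t^(-16) = -3.00906e-14
  (+)t^(-15) = -2.10634e-13
  (+)t^(-13) = -1.03211e-11
Sum = (-1.57065e-34) + (-1.09945e-33) + (-7.69617e-33) + (-5.38732e-32) + (-3.77112e-31) + (-2.63979e-30) + (-1.84785e-29) + (-1.29349e-28) + (-9.05446e-28) + (-6.33812e-27) + (-4.43669e-26) + (-3.10568e-25) + (-2.17398e-24) + (-1.52178e-23) + (-1.06525e-22) + (-7.45674e-22) + (-5.21972e-21) + (-3.6538e-20) + (-2.55766e-19) + (-1.79036e-18) + (-1.25325e-17) + (-8.77278e-17) + (-6.14095e-16) + (-4.29866e-15) + (-3.00906e-14) + (-2.10634e-13) + (-1.03211e-11)
= -1.056682816e-11
Rounded to 6 significant figures: -1.05668e-11

-1.05668e-11


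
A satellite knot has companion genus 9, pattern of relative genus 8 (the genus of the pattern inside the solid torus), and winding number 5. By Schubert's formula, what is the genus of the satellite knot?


Schubert: g(satellite) = g_rel(pattern) + |winding| * g(companion),
where g_rel(pattern) is the genus of the pattern relative to the solid torus.
= 8 + 5 * 9
= 8 + 45 = 53

53


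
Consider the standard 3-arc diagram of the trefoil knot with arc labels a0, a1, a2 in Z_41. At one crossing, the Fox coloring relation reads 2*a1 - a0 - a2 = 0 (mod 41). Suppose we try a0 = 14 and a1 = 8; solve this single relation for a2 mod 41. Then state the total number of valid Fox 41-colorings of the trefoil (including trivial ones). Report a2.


Step 1: Apply the given crossing relation 2*a1 - a0 - a2 = 0 (mod 41).
  a2 = 2*a1 - a0 mod 41
  a2 = 2*8 - 14 mod 41
  a2 = 16 - 14 mod 41
  a2 = 2 mod 41 = 2
Step 2: The trefoil has determinant 3.
  Number of Fox p-colorings (p prime) is p^2 if p = 3, else p.
  Since 41 does not divide 3, only trivial (constant) colorings exist.
  (So the trial a0 = 14, a1 = 8 with a0 != a1 does NOT extend to a valid coloring of the whole trefoil: the other two crossing relations require 3*(a1 - a0) = 0 (mod 41), which fails.)
  Total colorings = 41
Step 3: a2 = 2, total Fox 41-colorings = 41

2


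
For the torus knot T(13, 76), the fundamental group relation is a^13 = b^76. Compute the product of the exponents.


The relation is a^13 = b^76.
Product of exponents = 13 * 76
= 988

988


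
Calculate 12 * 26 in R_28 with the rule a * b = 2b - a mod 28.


12 * 26 = 2*26 - 12 mod 28
= 52 - 12 mod 28
= 40 mod 28 = 12

12


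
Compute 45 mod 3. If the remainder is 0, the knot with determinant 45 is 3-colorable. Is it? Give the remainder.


Step 1: A knot is p-colorable if and only if p divides its determinant.
Step 2: Compute 45 mod 3.
45 = 15 * 3 + 0
Step 3: 45 mod 3 = 0
Step 4: The knot is 3-colorable: yes

0


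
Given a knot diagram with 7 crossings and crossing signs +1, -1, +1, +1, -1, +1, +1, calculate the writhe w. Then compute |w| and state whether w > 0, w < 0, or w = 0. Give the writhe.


Step 1: Count positive crossings (+1).
Positive crossings: 5
Step 2: Count negative crossings (-1).
Negative crossings: 2
Step 3: Writhe = (positive) - (negative)
w = 5 - 2 = 3
Step 4: |w| = 3, and w is positive

3


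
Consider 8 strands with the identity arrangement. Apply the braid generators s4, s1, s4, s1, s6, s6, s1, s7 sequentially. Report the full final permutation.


Starting with identity [1, 2, 3, 4, 5, 6, 7, 8].
Apply generators in sequence:
  After s4: [1, 2, 3, 5, 4, 6, 7, 8]
  After s1: [2, 1, 3, 5, 4, 6, 7, 8]
  After s4: [2, 1, 3, 4, 5, 6, 7, 8]
  After s1: [1, 2, 3, 4, 5, 6, 7, 8]
  After s6: [1, 2, 3, 4, 5, 7, 6, 8]
  After s6: [1, 2, 3, 4, 5, 6, 7, 8]
  After s1: [2, 1, 3, 4, 5, 6, 7, 8]
  After s7: [2, 1, 3, 4, 5, 6, 8, 7]
Final permutation: [2, 1, 3, 4, 5, 6, 8, 7]

[2, 1, 3, 4, 5, 6, 8, 7]


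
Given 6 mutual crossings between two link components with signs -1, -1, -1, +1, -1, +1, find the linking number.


Step 1: Count positive crossings: 2
Step 2: Count negative crossings: 4
Step 3: Sum of signs = 2 - 4 = -2
Step 4: Linking number = sum/2 = -2/2 = -1

-1


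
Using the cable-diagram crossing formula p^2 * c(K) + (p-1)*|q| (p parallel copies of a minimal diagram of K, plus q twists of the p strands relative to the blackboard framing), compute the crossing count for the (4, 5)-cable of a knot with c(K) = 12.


Step 1: Each of the c(K) crossings of the companion diagram becomes p*p = p^2 crossings among the p parallel strands, and each of the |q| twists s_1 s_2 ... s_(p-1) adds (p-1) crossings.
  Crossings = p^2 * c(K) + (p-1)*|q|
Step 2: = 4^2 * 12 + (4-1)*5
Step 3: = 16*12 + 3*5
Step 4: = 192 + 15 = 207

207


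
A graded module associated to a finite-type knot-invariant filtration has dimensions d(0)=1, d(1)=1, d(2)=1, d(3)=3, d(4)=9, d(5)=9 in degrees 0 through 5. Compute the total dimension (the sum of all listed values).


Total dimension = d(0) + d(1) + ... + d(5)
= 1 + 1 + 1 + 3 + 9 + 9
= 24

24


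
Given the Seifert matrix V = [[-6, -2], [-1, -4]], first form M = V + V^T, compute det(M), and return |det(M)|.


Step 1: Form V + V^T where V = [[-6, -2], [-1, -4]]
  V^T = [[-6, -1], [-2, -4]]
  V + V^T = [[-12, -3], [-3, -8]]
Step 2: det(V + V^T) = (-12)*(-8) - (-3)*(-3)
  = 96 - 9 = 87
Step 3: Knot determinant = |det(V + V^T)| = |87| = 87

87


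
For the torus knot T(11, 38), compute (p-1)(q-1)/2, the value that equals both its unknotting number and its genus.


For a torus knot T(p,q), both the unknotting number and genus equal (p-1)(q-1)/2.
= (11-1)(38-1)/2
= 10*37/2
= 370/2 = 185

185


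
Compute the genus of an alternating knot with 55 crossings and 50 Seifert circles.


For alternating knots, g = (c - s + 1)/2.
= (55 - 50 + 1)/2
= 6/2 = 3

3


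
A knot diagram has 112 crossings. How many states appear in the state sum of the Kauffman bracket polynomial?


Each crossing contributes 2 choices (A-smoothing or B-smoothing).
Total states = 2^112 = 5192296858534827628530496329220096

5192296858534827628530496329220096


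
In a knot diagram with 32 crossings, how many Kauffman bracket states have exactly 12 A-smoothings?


We choose which 12 of 32 crossings get A-smoothings.
C(32, 12) = 32! / (12! * 20!)
= 225792840

225792840


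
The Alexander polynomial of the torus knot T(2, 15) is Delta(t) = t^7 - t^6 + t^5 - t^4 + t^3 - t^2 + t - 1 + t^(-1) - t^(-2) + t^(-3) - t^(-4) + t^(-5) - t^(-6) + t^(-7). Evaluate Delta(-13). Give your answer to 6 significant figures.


Substituting t = -13 into Delta(t) = t^7 - t^6 + t^5 - t^4 + t^3 - t^2 + t - 1 + t^(-1) - t^(-2) + t^(-3) - t^(-4) + t^(-5) - t^(-6) + t^(-7):
Term values: (-62748517) + (-4826809) + (-371293) + (-28561) + (-2197) + (-169) + (-13) + (-1) + (-0.0769231) + (-0.00591716) + (-0.000455166) + (-3.50128e-05) + (-2.69329e-06) + (-2.07176e-07) + (-1.59366e-08)
Sum = -67977560.08
Rounded to 6 significant figures: -6.79776e+07

-6.79776e+07


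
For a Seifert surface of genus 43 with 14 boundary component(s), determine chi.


chi = 2 - 2g - b
= 2 - 2*43 - 14
= 2 - 86 - 14 = -98

-98


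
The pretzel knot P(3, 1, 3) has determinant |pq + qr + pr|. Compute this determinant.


Step 1: Compute pq + qr + pr.
pq = 3*1 = 3
qr = 1*3 = 3
pr = 3*3 = 9
pq + qr + pr = 3 + 3 + 9 = 15
Step 2: Take absolute value.
det(P(3,1,3)) = |15| = 15

15


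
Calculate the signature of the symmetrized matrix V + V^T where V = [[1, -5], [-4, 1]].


Step 1: V + V^T = [[2, -9], [-9, 2]]
Step 2: trace = 4, det = -77
Step 3: Discriminant = 4^2 - 4*(-77) = 324
Step 4: Eigenvalues: 11, -7
Step 5: Signature = (# positive eigenvalues) - (# negative eigenvalues) = 0

0


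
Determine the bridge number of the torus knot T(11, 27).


The bridge number of T(p,q) is min(p,q).
min(11, 27) = 11

11


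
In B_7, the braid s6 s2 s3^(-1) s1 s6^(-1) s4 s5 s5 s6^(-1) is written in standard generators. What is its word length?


The word length counts the number of generators (including inverses).
Listing each generator: s6, s2, s3^(-1), s1, s6^(-1), s4, s5, s5, s6^(-1)
There are 9 generators in this braid word.

9


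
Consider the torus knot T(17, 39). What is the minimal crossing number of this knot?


For a torus knot T(p, q) with gcd(p,q)=1,
the crossing number is min(p*(q-1), q*(p-1)).
p*(q-1) = 17*38 = 646
q*(p-1) = 39*16 = 624
min(646, 624) = 624

624


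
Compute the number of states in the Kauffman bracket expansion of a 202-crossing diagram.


Each crossing contributes 2 choices (A-smoothing or B-smoothing).
Total states = 2^202 = 6427752177035961102167848369364650410088811975131171341205504

6427752177035961102167848369364650410088811975131171341205504


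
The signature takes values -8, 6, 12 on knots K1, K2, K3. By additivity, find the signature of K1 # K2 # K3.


The signature is additive under connected sum.
signature(K1 # K2 # K3) = (-8) + (6) + (12)
= 10

10


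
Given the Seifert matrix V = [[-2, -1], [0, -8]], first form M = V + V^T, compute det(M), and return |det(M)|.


Step 1: Form V + V^T where V = [[-2, -1], [0, -8]]
  V^T = [[-2, 0], [-1, -8]]
  V + V^T = [[-4, -1], [-1, -16]]
Step 2: det(V + V^T) = (-4)*(-16) - (-1)*(-1)
  = 64 - 1 = 63
Step 3: Knot determinant = |det(V + V^T)| = |63| = 63

63


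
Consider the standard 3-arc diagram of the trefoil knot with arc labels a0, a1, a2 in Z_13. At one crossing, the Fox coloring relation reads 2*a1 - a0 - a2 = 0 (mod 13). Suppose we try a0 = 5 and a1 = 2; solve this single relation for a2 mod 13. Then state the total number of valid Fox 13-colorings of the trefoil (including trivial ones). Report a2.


Step 1: Apply the given crossing relation 2*a1 - a0 - a2 = 0 (mod 13).
  a2 = 2*a1 - a0 mod 13
  a2 = 2*2 - 5 mod 13
  a2 = 4 - 5 mod 13
  a2 = -1 mod 13 = 12
Step 2: The trefoil has determinant 3.
  Number of Fox p-colorings (p prime) is p^2 if p = 3, else p.
  Since 13 does not divide 3, only trivial (constant) colorings exist.
  (So the trial a0 = 5, a1 = 2 with a0 != a1 does NOT extend to a valid coloring of the whole trefoil: the other two crossing relations require 3*(a1 - a0) = 0 (mod 13), which fails.)
  Total colorings = 13
Step 3: a2 = 12, total Fox 13-colorings = 13

12


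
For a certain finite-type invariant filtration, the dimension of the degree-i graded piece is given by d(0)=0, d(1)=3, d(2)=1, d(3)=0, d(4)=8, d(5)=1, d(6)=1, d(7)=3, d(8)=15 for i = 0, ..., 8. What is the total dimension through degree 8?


Total dimension = d(0) + d(1) + ... + d(8)
= 0 + 3 + 1 + 0 + 8 + 1 + 1 + 3 + 15
= 32

32


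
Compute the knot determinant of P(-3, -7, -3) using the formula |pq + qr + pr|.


Step 1: Compute pq + qr + pr.
pq = (-3)*(-7) = 21
qr = (-7)*(-3) = 21
pr = (-3)*(-3) = 9
pq + qr + pr = 21 + 21 + 9 = 51
Step 2: Take absolute value.
det(P(-3,-7,-3)) = |51| = 51

51
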